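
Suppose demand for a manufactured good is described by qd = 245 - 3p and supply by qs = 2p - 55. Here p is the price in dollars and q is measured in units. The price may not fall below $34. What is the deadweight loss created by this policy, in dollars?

0

Without the control the market clears where 245 - 3p = 2p - 55, i.e. p* = 60 and q* = 65.
The floor of 34 is below the equilibrium price 60, so it is not binding; the market clears at p* = 60, q* = 65.
Since the control does not bind, no trades are prevented and deadweight loss is zero.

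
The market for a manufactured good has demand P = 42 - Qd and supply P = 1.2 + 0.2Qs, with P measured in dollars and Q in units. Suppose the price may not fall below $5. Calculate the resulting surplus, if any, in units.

0

Rearranging demand gives Qd = 42 - P; rearranging supply gives Qs = 5P - 6. In a free market, 42 - P = 5P - 6 gives the equilibrium P* = 8, Q* = 34.
The floor of 5 is below the equilibrium price 8, so it is not binding; the market clears at P* = 8, Q* = 34.
Since the control does not bind, there is no surplus.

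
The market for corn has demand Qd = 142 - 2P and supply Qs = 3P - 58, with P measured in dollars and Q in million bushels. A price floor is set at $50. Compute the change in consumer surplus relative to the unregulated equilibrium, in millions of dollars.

Without the control the market clears where 142 - 2P = 3P - 58, i.e. P* = 40 and Q* = 62.
Since 50 > 40, the floor is binding.
At P = 50: Qd = 142 - 2·50 = 42 and Qs = 3·50 - 58 = 92.
Consumer surplus without the control is ½ · (71 - 40) · 62 = 961.
With the floor, consumers buy 42 units at 50, so CS = ½ · (71 - 50) · 42 = 441.
Change in consumer surplus = 441 - 961 = -520.

-520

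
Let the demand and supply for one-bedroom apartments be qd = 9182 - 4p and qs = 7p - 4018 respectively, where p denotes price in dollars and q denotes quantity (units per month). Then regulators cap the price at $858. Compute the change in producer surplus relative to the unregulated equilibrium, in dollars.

In a free market, 9182 - 4p = 7p - 4018 gives the equilibrium p* = 1200, q* = 4382.
The ceiling of 858 is below the equilibrium price 1200, so it binds.
At p = 858: qd = 9182 - 4·858 = 5750 and qs = 7·858 - 4018 = 1988.
Producer surplus without the control is ½ · (1200 - 574) · 4382 = 1371566.
With the ceiling, producers sell 1988 units at 858, so PS = ½ · (858 - 574) · 1988 = 282296.
Change in producer surplus = 282296 - 1371566 = -1089270.

-1089270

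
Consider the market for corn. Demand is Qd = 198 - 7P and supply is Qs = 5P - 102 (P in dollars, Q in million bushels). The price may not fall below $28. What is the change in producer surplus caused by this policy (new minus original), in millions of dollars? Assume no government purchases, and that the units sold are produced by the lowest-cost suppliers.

-38.1

In a free market, 198 - 7P = 5P - 102 gives the equilibrium P* = 25, Q* = 23.
The floor of 28 is above the equilibrium price 25, so it binds.
At P = 28: Qd = 198 - 7·28 = 2 and Qs = 5·28 - 102 = 38.
Producer surplus without the control is ½ · (25 - 20.4) · 23 = 52.9.
With the floor, 2 units are sold at 28. The supply price at Q = 2 is 20.8, so PS = ½ · [(28 - 20.4) + (28 - 20.8)] · 2 = 14.8.
Change in producer surplus = 14.8 - 52.9 = -38.1.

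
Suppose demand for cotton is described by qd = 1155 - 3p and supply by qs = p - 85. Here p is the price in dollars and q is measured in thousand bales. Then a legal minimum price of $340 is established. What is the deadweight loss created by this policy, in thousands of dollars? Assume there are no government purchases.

5400

Equilibrium: 1155 - 3p = p - 85, so 1240 = 4p and p* = 310, q* = 225.
Because the floor (340) lies above the market-clearing price, it is binding.
At p = 340: qd = 1155 - 3·340 = 135 and qs = 340 - 85 = 255.
Quantity traded falls to 135. At q = 135 the demand price is (1155 - 135)/3 = 340 and the supply price is 85 + 135 = 220.
Deadweight loss = ½ · (340 - 220) · (225 - 135) = ½ · 120 · 90 = 5400.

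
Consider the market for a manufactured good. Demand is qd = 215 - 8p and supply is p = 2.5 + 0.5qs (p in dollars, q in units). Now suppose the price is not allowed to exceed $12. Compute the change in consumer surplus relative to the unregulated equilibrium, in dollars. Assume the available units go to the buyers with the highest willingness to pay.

Rearranging supply gives qs = 2p - 5. Equilibrium: 215 - 8p = 2p - 5, so 220 = 10p and p* = 22, q* = 39.
The ceiling of 12 is below the equilibrium price 22, so it binds.
At p = 12: qd = 215 - 8·12 = 119 and qs = 2·12 - 5 = 19.
Consumer surplus without the control is ½ · (26.875 - 22) · 39 = 95.0625.
With the ceiling, 19 units are sold at 12 (assume they go to the highest-value buyers). The demand price at q = 19 is 24.5, so CS = ½ · [(26.875 - 12) + (24.5 - 12)] · 19 = 260.0625.
Change in consumer surplus = 260.0625 - 95.0625 = 165.

165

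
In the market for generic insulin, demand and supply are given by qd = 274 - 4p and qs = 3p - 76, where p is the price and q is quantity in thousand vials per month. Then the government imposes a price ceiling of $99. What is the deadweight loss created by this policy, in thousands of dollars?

0

In a free market, 274 - 4p = 3p - 76 gives the equilibrium p* = 50, q* = 74.
Since 99 is above p* = 50, the ceiling does not bind and the free-market outcome prevails.
Since the control does not bind, no trades are prevented and deadweight loss is zero.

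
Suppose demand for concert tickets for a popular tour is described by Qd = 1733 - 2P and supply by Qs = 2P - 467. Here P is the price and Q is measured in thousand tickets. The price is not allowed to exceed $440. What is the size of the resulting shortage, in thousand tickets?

440

Equilibrium: 1733 - 2P = 2P - 467, so 2200 = 4P and P* = 550, Q* = 633.
Because the ceiling (440) lies below the market-clearing price, it is binding.
At P = 440: Qd = 1733 - 2·440 = 853 and Qs = 2·440 - 467 = 413.
Shortage = Qd - Qs = 853 - 413 = 440.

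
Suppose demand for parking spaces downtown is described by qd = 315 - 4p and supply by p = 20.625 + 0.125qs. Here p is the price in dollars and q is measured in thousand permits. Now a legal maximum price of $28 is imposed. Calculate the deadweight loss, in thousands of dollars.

1728

Rearranging supply gives qs = 8p - 165. In a free market, 315 - 4p = 8p - 165 gives the equilibrium p* = 40, q* = 155.
Because the ceiling (28) lies below the market-clearing price, it is binding.
At p = 28: qd = 315 - 4·28 = 203 and qs = 8·28 - 165 = 59.
Quantity traded falls to 59. At q = 59 the demand price is (315 - 59)/4 = 64 and the supply price is (165 + 59)/8 = 28.
Deadweight loss = ½ · (64 - 28) · (155 - 59) = ½ · 36 · 96 = 1728.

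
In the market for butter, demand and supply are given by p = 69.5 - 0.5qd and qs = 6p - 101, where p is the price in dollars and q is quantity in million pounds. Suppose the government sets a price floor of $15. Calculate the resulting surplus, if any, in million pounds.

Rearranging demand gives qd = 139 - 2p. Without the control the market clears where 139 - 2p = 6p - 101, i.e. p* = 30 and q* = 79.
Since 15 is below p* = 30, the floor does not bind and the free-market outcome prevails.
Since the control does not bind, there is no surplus.

0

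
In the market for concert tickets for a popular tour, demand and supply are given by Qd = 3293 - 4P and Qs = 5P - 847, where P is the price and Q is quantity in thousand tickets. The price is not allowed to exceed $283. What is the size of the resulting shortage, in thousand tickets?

1593

Setting quantity demanded equal to quantity supplied, 3293 - 4P = 5P - 847, gives P* = 460 and Q* = 1453.
Because the ceiling (283) lies below the market-clearing price, it is binding.
At P = 283: Qd = 3293 - 4·283 = 2161 and Qs = 5·283 - 847 = 568.
Shortage = Qd - Qs = 2161 - 568 = 1593.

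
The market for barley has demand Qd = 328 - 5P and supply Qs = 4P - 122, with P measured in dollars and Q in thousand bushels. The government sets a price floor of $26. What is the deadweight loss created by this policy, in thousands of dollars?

Equilibrium: 328 - 5P = 4P - 122, so 450 = 9P and P* = 50, Q* = 78.
The floor of 26 is below the equilibrium price 50, so it is not binding; the market clears at P* = 50, Q* = 78.
Since the control does not bind, no trades are prevented and deadweight loss is zero.

0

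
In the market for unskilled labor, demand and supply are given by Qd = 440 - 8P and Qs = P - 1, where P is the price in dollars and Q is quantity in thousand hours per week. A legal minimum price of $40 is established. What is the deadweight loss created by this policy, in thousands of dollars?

Equilibrium: 440 - 8P = P - 1, so 441 = 9P and P* = 49, Q* = 48.
Since 40 is below P* = 49, the floor does not bind and the free-market outcome prevails.
Since the control does not bind, no trades are prevented and deadweight loss is zero.

0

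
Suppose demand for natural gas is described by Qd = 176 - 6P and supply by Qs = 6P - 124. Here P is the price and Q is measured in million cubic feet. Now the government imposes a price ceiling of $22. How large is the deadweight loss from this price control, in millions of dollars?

Setting quantity demanded equal to quantity supplied, 176 - 6P = 6P - 124, gives P* = 25 and Q* = 26.
Since 22 < 25, the ceiling is binding.
At P = 22: Qd = 176 - 6·22 = 44 and Qs = 6·22 - 124 = 8.
Quantity traded falls to 8. At Q = 8 the demand price is (176 - 8)/6 = 28 and the supply price is (124 + 8)/6 = 22.
Deadweight loss = ½ · (28 - 22) · (26 - 8) = ½ · 6 · 18 = 54.

54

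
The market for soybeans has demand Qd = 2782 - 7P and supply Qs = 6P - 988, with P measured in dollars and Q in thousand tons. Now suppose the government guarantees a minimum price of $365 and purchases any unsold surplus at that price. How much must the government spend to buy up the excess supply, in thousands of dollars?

355875

Without the control the market clears where 2782 - 7P = 6P - 988, i.e. P* = 290 and Q* = 752.
Since 365 > 290, the floor is binding.
At P = 365: Qd = 2782 - 7·365 = 227 and Qs = 6·365 - 988 = 1202.
Surplus = Qs - Qd = 975.
Government expenditure = surplus × support price = 975 × 365 = 355875.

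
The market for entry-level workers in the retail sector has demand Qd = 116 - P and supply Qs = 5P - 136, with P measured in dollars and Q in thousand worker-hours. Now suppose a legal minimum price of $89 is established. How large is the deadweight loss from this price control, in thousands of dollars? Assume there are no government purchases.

1325.4

In a free market, 116 - P = 5P - 136 gives the equilibrium P* = 42, Q* = 74.
Since 89 > 42, the floor is binding.
At P = 89: Qd = 116 - 89 = 27 and Qs = 5·89 - 136 = 309.
Quantity traded falls to 27. At Q = 27 the demand price is 116 - 27 = 89 and the supply price is (136 + 27)/5 = 32.6.
Deadweight loss = ½ · (89 - 32.6) · (74 - 27) = ½ · 56.4 · 47 = 1325.4.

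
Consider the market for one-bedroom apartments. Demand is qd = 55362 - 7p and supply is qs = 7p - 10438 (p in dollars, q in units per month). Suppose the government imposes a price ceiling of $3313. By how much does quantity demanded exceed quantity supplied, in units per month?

19418

Equilibrium: 55362 - 7p = 7p - 10438, so 65800 = 14p and p* = 4700, q* = 22462.
The ceiling of 3313 is below the equilibrium price 4700, so it binds.
At p = 3313: qd = 55362 - 7·3313 = 32171 and qs = 7·3313 - 10438 = 12753.
Shortage = qd - qs = 32171 - 12753 = 19418.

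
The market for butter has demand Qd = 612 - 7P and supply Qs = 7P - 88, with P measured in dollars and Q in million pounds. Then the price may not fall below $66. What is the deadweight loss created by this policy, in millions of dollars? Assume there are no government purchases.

1792

Setting quantity demanded equal to quantity supplied, 612 - 7P = 7P - 88, gives P* = 50 and Q* = 262.
Since 66 > 50, the floor is binding.
At P = 66: Qd = 612 - 7·66 = 150 and Qs = 7·66 - 88 = 374.
Quantity traded falls to 150. At Q = 150 the demand price is (612 - 150)/7 = 66 and the supply price is (88 + 150)/7 = 34.
Deadweight loss = ½ · (66 - 34) · (262 - 150) = ½ · 32 · 112 = 1792.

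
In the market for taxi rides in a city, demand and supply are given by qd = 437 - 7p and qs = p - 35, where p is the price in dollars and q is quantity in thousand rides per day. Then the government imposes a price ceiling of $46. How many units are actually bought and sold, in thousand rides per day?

11

In a free market, 437 - 7p = p - 35 gives the equilibrium p* = 59, q* = 24.
Because the ceiling (46) lies below the market-clearing price, it is binding.
At p = 46: qd = 437 - 7·46 = 115 and qs = 46 - 35 = 11.
The quantity actually transacted is the short side, supply: 11.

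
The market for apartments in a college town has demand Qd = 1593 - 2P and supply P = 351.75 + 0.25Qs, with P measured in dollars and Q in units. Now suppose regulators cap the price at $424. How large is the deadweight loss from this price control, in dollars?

Rearranging supply gives Qs = 4P - 1407. Without the control the market clears where 1593 - 2P = 4P - 1407, i.e. P* = 500 and Q* = 593.
The ceiling of 424 is below the equilibrium price 500, so it binds.
At P = 424: Qd = 1593 - 2·424 = 745 and Qs = 4·424 - 1407 = 289.
Quantity traded falls to 289. At Q = 289 the demand price is (1593 - 289)/2 = 652 and the supply price is (1407 + 289)/4 = 424.
Deadweight loss = ½ · (652 - 424) · (593 - 289) = ½ · 228 · 304 = 34656.

34656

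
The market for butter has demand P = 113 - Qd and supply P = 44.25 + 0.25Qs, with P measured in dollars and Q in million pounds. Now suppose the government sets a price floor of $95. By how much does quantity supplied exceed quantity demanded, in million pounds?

Rearranging demand gives Qd = 113 - P; rearranging supply gives Qs = 4P - 177. In a free market, 113 - P = 4P - 177 gives the equilibrium P* = 58, Q* = 55.
Since 95 > 58, the floor is binding.
At P = 95: Qd = 113 - 95 = 18 and Qs = 4·95 - 177 = 203.
Surplus = Qs - Qd = 203 - 18 = 185.

185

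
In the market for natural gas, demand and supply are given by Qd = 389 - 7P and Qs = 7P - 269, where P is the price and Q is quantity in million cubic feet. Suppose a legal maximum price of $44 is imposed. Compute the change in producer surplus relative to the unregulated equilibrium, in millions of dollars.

-148.5

Without the control the market clears where 389 - 7P = 7P - 269, i.e. P* = 47 and Q* = 60.
Since 44 < 47, the ceiling is binding.
At P = 44: Qd = 389 - 7·44 = 81 and Qs = 7·44 - 269 = 39.
Producer surplus without the control is ½ · (47 - 269/7) · 60 = 1800/7.
With the ceiling, producers sell 39 units at 44, so PS = ½ · (44 - 269/7) · 39 = 1521/14.
Change in producer surplus = 1521/14 - 1800/7 = -148.5.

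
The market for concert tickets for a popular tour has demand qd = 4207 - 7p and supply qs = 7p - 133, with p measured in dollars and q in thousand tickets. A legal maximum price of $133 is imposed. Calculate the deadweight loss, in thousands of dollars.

219303

In a free market, 4207 - 7p = 7p - 133 gives the equilibrium p* = 310, q* = 2037.
Because the ceiling (133) lies below the market-clearing price, it is binding.
At p = 133: qd = 4207 - 7·133 = 3276 and qs = 7·133 - 133 = 798.
Quantity traded falls to 798. At q = 798 the demand price is (4207 - 798)/7 = 487 and the supply price is (133 + 798)/7 = 133.
Deadweight loss = ½ · (487 - 133) · (2037 - 798) = ½ · 354 · 1239 = 219303.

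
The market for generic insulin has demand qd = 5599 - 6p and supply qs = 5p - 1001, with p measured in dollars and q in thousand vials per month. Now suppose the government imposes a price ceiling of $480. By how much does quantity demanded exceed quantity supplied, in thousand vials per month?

Setting quantity demanded equal to quantity supplied, 5599 - 6p = 5p - 1001, gives p* = 600 and q* = 1999.
Because the ceiling (480) lies below the market-clearing price, it is binding.
At p = 480: qd = 5599 - 6·480 = 2719 and qs = 5·480 - 1001 = 1399.
Shortage = qd - qs = 2719 - 1399 = 1320.

1320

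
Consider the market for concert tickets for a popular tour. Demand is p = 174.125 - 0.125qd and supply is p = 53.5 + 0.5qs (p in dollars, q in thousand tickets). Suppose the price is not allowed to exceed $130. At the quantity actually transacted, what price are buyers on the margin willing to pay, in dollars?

Rearranging demand gives qd = 1393 - 8p; rearranging supply gives qs = 2p - 107. Without the control the market clears where 1393 - 8p = 2p - 107, i.e. p* = 150 and q* = 193.
Because the ceiling (130) lies below the market-clearing price, it is binding.
At p = 130: qd = 1393 - 8·130 = 353 and qs = 2·130 - 107 = 153.
Only 153 units reach the market. On the demand curve, the marginal buyer's willingness to pay at q = 153 is (1393 - 153)/8 = 155.

155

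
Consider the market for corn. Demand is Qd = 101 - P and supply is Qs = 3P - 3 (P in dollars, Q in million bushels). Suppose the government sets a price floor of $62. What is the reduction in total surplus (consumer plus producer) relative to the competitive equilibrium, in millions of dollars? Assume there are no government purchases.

Without the control the market clears where 101 - P = 3P - 3, i.e. P* = 26 and Q* = 75.
Since 62 > 26, the floor is binding.
At P = 62: Qd = 101 - 62 = 39 and Qs = 3·62 - 3 = 183.
Quantity traded falls to 39. At Q = 39 the demand price is 101 - 39 = 62 and the supply price is (3 + 39)/3 = 14.
Deadweight loss = ½ · (62 - 14) · (75 - 39) = ½ · 48 · 36 = 864.

864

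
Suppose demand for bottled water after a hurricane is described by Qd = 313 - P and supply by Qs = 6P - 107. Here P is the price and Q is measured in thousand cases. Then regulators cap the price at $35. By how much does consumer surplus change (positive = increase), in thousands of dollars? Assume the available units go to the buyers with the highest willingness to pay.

Setting quantity demanded equal to quantity supplied, 313 - P = 6P - 107, gives P* = 60 and Q* = 253.
Since 35 < 60, the ceiling is binding.
At P = 35: Qd = 313 - 35 = 278 and Qs = 6·35 - 107 = 103.
Consumer surplus without the control is ½ · (313 - 60) · 253 = 32004.5.
With the ceiling, 103 units are sold at 35 (assume they go to the highest-value buyers). The demand price at Q = 103 is 210, so CS = ½ · [(313 - 35) + (210 - 35)] · 103 = 23329.5.
Change in consumer surplus = 23329.5 - 32004.5 = -8675.

-8675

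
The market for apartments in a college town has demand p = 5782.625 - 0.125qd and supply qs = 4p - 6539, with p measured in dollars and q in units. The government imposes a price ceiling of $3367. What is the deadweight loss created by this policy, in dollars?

3201267

Rearranging demand gives qd = 46261 - 8p. Without the control the market clears where 46261 - 8p = 4p - 6539, i.e. p* = 4400 and q* = 11061.
Because the ceiling (3367) lies below the market-clearing price, it is binding.
At p = 3367: qd = 46261 - 8·3367 = 19325 and qs = 4·3367 - 6539 = 6929.
Quantity traded falls to 6929. At q = 6929 the demand price is (46261 - 6929)/8 = 4916.5 and the supply price is (6539 + 6929)/4 = 3367.
Deadweight loss = ½ · (4916.5 - 3367) · (11061 - 6929) = ½ · 1549.5 · 4132 = 3201267.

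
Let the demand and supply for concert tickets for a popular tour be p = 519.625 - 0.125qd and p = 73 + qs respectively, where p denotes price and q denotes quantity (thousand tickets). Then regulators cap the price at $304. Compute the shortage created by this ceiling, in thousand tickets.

Rearranging demand gives qd = 4157 - 8p; rearranging supply gives qs = p - 73. Setting quantity demanded equal to quantity supplied, 4157 - 8p = p - 73, gives p* = 470 and q* = 397.
Because the ceiling (304) lies below the market-clearing price, it is binding.
At p = 304: qd = 4157 - 8·304 = 1725 and qs = 304 - 73 = 231.
Shortage = qd - qs = 1725 - 231 = 1494.

1494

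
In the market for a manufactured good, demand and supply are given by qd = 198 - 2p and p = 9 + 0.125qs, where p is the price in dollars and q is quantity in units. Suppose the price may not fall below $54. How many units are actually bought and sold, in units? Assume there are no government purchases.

90

Rearranging supply gives qs = 8p - 72. Without the control the market clears where 198 - 2p = 8p - 72, i.e. p* = 27 and q* = 144.
The floor of 54 is above the equilibrium price 27, so it binds.
At p = 54: qd = 198 - 2·54 = 90 and qs = 8·54 - 72 = 360.
The quantity actually transacted is the short side, demand: 90.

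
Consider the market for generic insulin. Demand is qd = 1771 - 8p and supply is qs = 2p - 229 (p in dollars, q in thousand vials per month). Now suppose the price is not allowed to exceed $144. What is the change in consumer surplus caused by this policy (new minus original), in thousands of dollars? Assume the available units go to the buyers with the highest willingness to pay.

Setting quantity demanded equal to quantity supplied, 1771 - 8p = 2p - 229, gives p* = 200 and q* = 171.
Because the ceiling (144) lies below the market-clearing price, it is binding.
At p = 144: qd = 1771 - 8·144 = 619 and qs = 2·144 - 229 = 59.
Consumer surplus without the control is ½ · (221.375 - 200) · 171 = 1827.5625.
With the ceiling, 59 units are sold at 144 (assume they go to the highest-value buyers). The demand price at q = 59 is 214, so CS = ½ · [(221.375 - 144) + (214 - 144)] · 59 = 4347.5625.
Change in consumer surplus = 4347.5625 - 1827.5625 = 2520.

2520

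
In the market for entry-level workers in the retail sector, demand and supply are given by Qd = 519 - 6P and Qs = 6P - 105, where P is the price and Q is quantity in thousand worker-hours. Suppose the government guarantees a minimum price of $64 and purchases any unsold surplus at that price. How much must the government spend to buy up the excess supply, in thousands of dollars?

9216

In a free market, 519 - 6P = 6P - 105 gives the equilibrium P* = 52, Q* = 207.
Since 64 > 52, the floor is binding.
At P = 64: Qd = 519 - 6·64 = 135 and Qs = 6·64 - 105 = 279.
Surplus = Qs - Qd = 144.
Government expenditure = surplus × support price = 144 × 64 = 9216.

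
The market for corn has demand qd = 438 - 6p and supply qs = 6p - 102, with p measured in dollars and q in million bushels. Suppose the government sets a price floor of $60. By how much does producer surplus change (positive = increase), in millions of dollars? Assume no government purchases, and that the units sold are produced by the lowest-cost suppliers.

Without the control the market clears where 438 - 6p = 6p - 102, i.e. p* = 45 and q* = 168.
Since 60 > 45, the floor is binding.
At p = 60: qd = 438 - 6·60 = 78 and qs = 6·60 - 102 = 258.
Producer surplus without the control is ½ · (45 - 17) · 168 = 2352.
With the floor, 78 units are sold at 60. The supply price at q = 78 is 30, so PS = ½ · [(60 - 17) + (60 - 30)] · 78 = 2847.
Change in producer surplus = 2847 - 2352 = 495.

495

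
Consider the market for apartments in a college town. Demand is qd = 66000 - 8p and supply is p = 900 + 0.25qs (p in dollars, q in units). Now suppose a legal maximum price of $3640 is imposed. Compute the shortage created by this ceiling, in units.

Rearranging supply gives qs = 4p - 3600. Without the control the market clears where 66000 - 8p = 4p - 3600, i.e. p* = 5800 and q* = 19600.
The ceiling of 3640 is below the equilibrium price 5800, so it binds.
At p = 3640: qd = 66000 - 8·3640 = 36880 and qs = 4·3640 - 3600 = 10960.
Shortage = qd - qs = 36880 - 10960 = 25920.

25920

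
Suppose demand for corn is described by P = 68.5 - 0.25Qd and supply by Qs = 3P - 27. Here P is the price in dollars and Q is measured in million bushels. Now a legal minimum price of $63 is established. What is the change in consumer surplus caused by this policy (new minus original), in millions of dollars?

-1240

Rearranging demand gives Qd = 274 - 4P. Without the control the market clears where 274 - 4P = 3P - 27, i.e. P* = 43 and Q* = 102.
The floor of 63 is above the equilibrium price 43, so it binds.
At P = 63: Qd = 274 - 4·63 = 22 and Qs = 3·63 - 27 = 162.
Consumer surplus without the control is ½ · (68.5 - 43) · 102 = 1300.5.
With the floor, consumers buy 22 units at 63, so CS = ½ · (68.5 - 63) · 22 = 60.5.
Change in consumer surplus = 60.5 - 1300.5 = -1240.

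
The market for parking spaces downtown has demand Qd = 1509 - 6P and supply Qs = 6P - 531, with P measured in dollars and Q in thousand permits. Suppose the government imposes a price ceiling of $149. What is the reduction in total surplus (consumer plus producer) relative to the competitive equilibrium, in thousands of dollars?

2646

In a free market, 1509 - 6P = 6P - 531 gives the equilibrium P* = 170, Q* = 489.
Because the ceiling (149) lies below the market-clearing price, it is binding.
At P = 149: Qd = 1509 - 6·149 = 615 and Qs = 6·149 - 531 = 363.
Quantity traded falls to 363. At Q = 363 the demand price is (1509 - 363)/6 = 191 and the supply price is (531 + 363)/6 = 149.
Deadweight loss = ½ · (191 - 149) · (489 - 363) = ½ · 42 · 126 = 2646.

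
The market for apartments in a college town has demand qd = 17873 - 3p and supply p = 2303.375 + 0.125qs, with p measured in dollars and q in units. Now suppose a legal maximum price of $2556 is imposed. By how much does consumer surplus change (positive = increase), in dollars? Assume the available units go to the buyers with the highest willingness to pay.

-4400760

Rearranging supply gives qs = 8p - 18427. Without the control the market clears where 17873 - 3p = 8p - 18427, i.e. p* = 3300 and q* = 7973.
Because the ceiling (2556) lies below the market-clearing price, it is binding.
At p = 2556: qd = 17873 - 3·2556 = 10205 and qs = 8·2556 - 18427 = 2021.
Consumer surplus without the control is ½ · (17873/3 - 3300) · 7973 = 63568729/6.
With the ceiling, 2021 units are sold at 2556 (assume they go to the highest-value buyers). The demand price at q = 2021 is 5284, so CS = ½ · [(17873/3 - 2556) + (5284 - 2556)] · 2021 = 37164169/6.
Change in consumer surplus = 37164169/6 - 63568729/6 = -4400760.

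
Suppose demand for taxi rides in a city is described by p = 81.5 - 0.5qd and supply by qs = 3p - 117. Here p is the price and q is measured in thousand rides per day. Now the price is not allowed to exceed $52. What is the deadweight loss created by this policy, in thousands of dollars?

Rearranging demand gives qd = 163 - 2p. Without the control the market clears where 163 - 2p = 3p - 117, i.e. p* = 56 and q* = 51.
Since 52 < 56, the ceiling is binding.
At p = 52: qd = 163 - 2·52 = 59 and qs = 3·52 - 117 = 39.
Quantity traded falls to 39. At q = 39 the demand price is (163 - 39)/2 = 62 and the supply price is (117 + 39)/3 = 52.
Deadweight loss = ½ · (62 - 52) · (51 - 39) = ½ · 10 · 12 = 60.

60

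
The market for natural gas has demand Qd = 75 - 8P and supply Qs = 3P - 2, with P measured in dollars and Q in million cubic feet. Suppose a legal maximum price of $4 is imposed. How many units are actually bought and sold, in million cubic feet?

10

In a free market, 75 - 8P = 3P - 2 gives the equilibrium P* = 7, Q* = 19.
Because the ceiling (4) lies below the market-clearing price, it is binding.
At P = 4: Qd = 75 - 8·4 = 43 and Qs = 3·4 - 2 = 10.
The quantity actually transacted is the short side, supply: 10.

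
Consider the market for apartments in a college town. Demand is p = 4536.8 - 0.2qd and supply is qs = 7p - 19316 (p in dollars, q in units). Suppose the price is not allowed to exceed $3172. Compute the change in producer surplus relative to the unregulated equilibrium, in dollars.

-1323808

Rearranging demand gives qd = 22684 - 5p. In a free market, 22684 - 5p = 7p - 19316 gives the equilibrium p* = 3500, q* = 5184.
Because the ceiling (3172) lies below the market-clearing price, it is binding.
At p = 3172: qd = 22684 - 5·3172 = 6824 and qs = 7·3172 - 19316 = 2888.
Producer surplus without the control is ½ · (3500 - 19316/7) · 5184 = 13436928/7.
With the ceiling, producers sell 2888 units at 3172, so PS = ½ · (3172 - 19316/7) · 2888 = 4170272/7.
Change in producer surplus = 4170272/7 - 13436928/7 = -1323808.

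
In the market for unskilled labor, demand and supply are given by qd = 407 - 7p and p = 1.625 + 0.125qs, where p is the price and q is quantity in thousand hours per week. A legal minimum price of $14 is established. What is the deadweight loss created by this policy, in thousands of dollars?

Rearranging supply gives qs = 8p - 13. Setting quantity demanded equal to quantity supplied, 407 - 7p = 8p - 13, gives p* = 28 and q* = 211.
The floor of 14 is below the equilibrium price 28, so it is not binding; the market clears at p* = 28, q* = 211.
Since the control does not bind, no trades are prevented and deadweight loss is zero.

0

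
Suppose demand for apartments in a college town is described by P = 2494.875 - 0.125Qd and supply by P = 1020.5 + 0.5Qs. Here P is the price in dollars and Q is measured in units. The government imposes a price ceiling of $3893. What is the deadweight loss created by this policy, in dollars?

Rearranging demand gives Qd = 19959 - 8P; rearranging supply gives Qs = 2P - 2041. Setting quantity demanded equal to quantity supplied, 19959 - 8P = 2P - 2041, gives P* = 2200 and Q* = 2359.
Since 3893 is above P* = 2200, the ceiling does not bind and the free-market outcome prevails.
Since the control does not bind, no trades are prevented and deadweight loss is zero.

0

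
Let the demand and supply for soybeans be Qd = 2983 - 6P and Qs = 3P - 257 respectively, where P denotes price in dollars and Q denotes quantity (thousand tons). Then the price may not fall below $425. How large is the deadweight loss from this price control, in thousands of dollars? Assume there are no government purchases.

38025

In a free market, 2983 - 6P = 3P - 257 gives the equilibrium P* = 360, Q* = 823.
Since 425 > 360, the floor is binding.
At P = 425: Qd = 2983 - 6·425 = 433 and Qs = 3·425 - 257 = 1018.
Quantity traded falls to 433. At Q = 433 the demand price is (2983 - 433)/6 = 425 and the supply price is (257 + 433)/3 = 230.
Deadweight loss = ½ · (425 - 230) · (823 - 433) = ½ · 195 · 390 = 38025.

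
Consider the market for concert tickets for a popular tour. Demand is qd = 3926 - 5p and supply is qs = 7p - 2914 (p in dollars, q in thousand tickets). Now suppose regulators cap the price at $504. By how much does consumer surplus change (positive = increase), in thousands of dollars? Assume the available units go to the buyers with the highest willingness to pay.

Without the control the market clears where 3926 - 5p = 7p - 2914, i.e. p* = 570 and q* = 1076.
The ceiling of 504 is below the equilibrium price 570, so it binds.
At p = 504: qd = 3926 - 5·504 = 1406 and qs = 7·504 - 2914 = 614.
Consumer surplus without the control is ½ · (785.2 - 570) · 1076 = 115777.6.
With the ceiling, 614 units are sold at 504 (assume they go to the highest-value buyers). The demand price at q = 614 is 662.4, so CS = ½ · [(785.2 - 504) + (662.4 - 504)] · 614 = 134957.2.
Change in consumer surplus = 134957.2 - 115777.6 = 19179.6.

19179.6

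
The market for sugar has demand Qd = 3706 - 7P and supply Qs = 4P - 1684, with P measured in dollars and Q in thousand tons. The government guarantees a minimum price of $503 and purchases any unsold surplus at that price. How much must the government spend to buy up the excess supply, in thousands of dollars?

Equilibrium: 3706 - 7P = 4P - 1684, so 5390 = 11P and P* = 490, Q* = 276.
Since 503 > 490, the floor is binding.
At P = 503: Qd = 3706 - 7·503 = 185 and Qs = 4·503 - 1684 = 328.
Surplus = Qs - Qd = 143.
Government expenditure = surplus × support price = 143 × 503 = 71929.

71929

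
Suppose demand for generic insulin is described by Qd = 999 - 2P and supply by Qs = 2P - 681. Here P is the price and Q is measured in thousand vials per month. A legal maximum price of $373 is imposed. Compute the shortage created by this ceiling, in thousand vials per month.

Equilibrium: 999 - 2P = 2P - 681, so 1680 = 4P and P* = 420, Q* = 159.
Since 373 < 420, the ceiling is binding.
At P = 373: Qd = 999 - 2·373 = 253 and Qs = 2·373 - 681 = 65.
Shortage = Qd - Qs = 253 - 65 = 188.

188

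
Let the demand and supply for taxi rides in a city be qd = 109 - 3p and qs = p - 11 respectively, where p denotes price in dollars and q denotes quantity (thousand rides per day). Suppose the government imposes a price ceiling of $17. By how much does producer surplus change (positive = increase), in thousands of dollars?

-162.5

Without the control the market clears where 109 - 3p = p - 11, i.e. p* = 30 and q* = 19.
Because the ceiling (17) lies below the market-clearing price, it is binding.
At p = 17: qd = 109 - 3·17 = 58 and qs = 17 - 11 = 6.
Producer surplus without the control is ½ · (30 - 11) · 19 = 180.5.
With the ceiling, producers sell 6 units at 17, so PS = ½ · (17 - 11) · 6 = 18.
Change in producer surplus = 18 - 180.5 = -162.5.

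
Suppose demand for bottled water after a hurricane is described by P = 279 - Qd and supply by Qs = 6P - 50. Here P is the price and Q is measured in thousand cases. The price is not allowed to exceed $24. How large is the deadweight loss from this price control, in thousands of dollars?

Rearranging demand gives Qd = 279 - P. Without the control the market clears where 279 - P = 6P - 50, i.e. P* = 47 and Q* = 232.
Because the ceiling (24) lies below the market-clearing price, it is binding.
At P = 24: Qd = 279 - 24 = 255 and Qs = 6·24 - 50 = 94.
Quantity traded falls to 94. At Q = 94 the demand price is 279 - 94 = 185 and the supply price is (50 + 94)/6 = 24.
Deadweight loss = ½ · (185 - 24) · (232 - 94) = ½ · 161 · 138 = 11109.

11109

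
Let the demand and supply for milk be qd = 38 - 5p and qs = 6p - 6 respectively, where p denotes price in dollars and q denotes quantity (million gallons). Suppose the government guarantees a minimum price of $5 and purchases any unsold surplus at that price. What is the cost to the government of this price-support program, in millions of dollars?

Equilibrium: 38 - 5p = 6p - 6, so 44 = 11p and p* = 4, q* = 18.
Since 5 > 4, the floor is binding.
At p = 5: qd = 38 - 5·5 = 13 and qs = 6·5 - 6 = 24.
Surplus = qs - qd = 11.
Government expenditure = surplus × support price = 11 × 5 = 55.

55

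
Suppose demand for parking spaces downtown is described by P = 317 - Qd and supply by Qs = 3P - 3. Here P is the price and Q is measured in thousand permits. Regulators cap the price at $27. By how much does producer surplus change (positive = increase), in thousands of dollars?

-8347.5

Rearranging demand gives Qd = 317 - P. In a free market, 317 - P = 3P - 3 gives the equilibrium P* = 80, Q* = 237.
The ceiling of 27 is below the equilibrium price 80, so it binds.
At P = 27: Qd = 317 - 27 = 290 and Qs = 3·27 - 3 = 78.
Producer surplus without the control is ½ · (80 - 1) · 237 = 9361.5.
With the ceiling, producers sell 78 units at 27, so PS = ½ · (27 - 1) · 78 = 1014.
Change in producer surplus = 1014 - 9361.5 = -8347.5.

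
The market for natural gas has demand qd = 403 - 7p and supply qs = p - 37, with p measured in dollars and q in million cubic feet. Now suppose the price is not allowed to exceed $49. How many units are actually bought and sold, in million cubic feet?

In a free market, 403 - 7p = p - 37 gives the equilibrium p* = 55, q* = 18.
The ceiling of 49 is below the equilibrium price 55, so it binds.
At p = 49: qd = 403 - 7·49 = 60 and qs = 49 - 37 = 12.
The quantity actually transacted is the short side, supply: 12.

12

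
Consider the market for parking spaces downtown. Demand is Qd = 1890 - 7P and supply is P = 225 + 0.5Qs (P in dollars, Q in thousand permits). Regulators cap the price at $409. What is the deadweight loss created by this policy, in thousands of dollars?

0

Rearranging supply gives Qs = 2P - 450. In a free market, 1890 - 7P = 2P - 450 gives the equilibrium P* = 260, Q* = 70.
Since 409 is above P* = 260, the ceiling does not bind and the free-market outcome prevails.
Since the control does not bind, no trades are prevented and deadweight loss is zero.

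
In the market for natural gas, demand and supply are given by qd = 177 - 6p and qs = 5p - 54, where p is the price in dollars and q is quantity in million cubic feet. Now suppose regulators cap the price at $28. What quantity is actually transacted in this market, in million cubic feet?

51

Without the control the market clears where 177 - 6p = 5p - 54, i.e. p* = 21 and q* = 51.
Since 28 is above p* = 21, the ceiling does not bind and the free-market outcome prevails.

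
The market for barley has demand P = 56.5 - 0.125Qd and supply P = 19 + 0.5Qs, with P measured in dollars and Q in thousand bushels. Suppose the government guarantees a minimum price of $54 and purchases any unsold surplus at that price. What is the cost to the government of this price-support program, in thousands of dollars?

Rearranging demand gives Qd = 452 - 8P; rearranging supply gives Qs = 2P - 38. In a free market, 452 - 8P = 2P - 38 gives the equilibrium P* = 49, Q* = 60.
Because the floor (54) lies above the market-clearing price, it is binding.
At P = 54: Qd = 452 - 8·54 = 20 and Qs = 2·54 - 38 = 70.
Surplus = Qs - Qd = 50.
Government expenditure = surplus × support price = 50 × 54 = 2700.

2700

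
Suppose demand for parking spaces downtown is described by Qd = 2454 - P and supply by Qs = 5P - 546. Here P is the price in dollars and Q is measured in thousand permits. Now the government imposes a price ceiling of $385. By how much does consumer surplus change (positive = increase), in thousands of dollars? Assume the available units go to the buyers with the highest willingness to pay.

-6727.5

In a free market, 2454 - P = 5P - 546 gives the equilibrium P* = 500, Q* = 1954.
The ceiling of 385 is below the equilibrium price 500, so it binds.
At P = 385: Qd = 2454 - 385 = 2069 and Qs = 5·385 - 546 = 1379.
Consumer surplus without the control is ½ · (2454 - 500) · 1954 = 1909058.
With the ceiling, 1379 units are sold at 385 (assume they go to the highest-value buyers). The demand price at Q = 1379 is 1075, so CS = ½ · [(2454 - 385) + (1075 - 385)] · 1379 = 1902330.5.
Change in consumer surplus = 1902330.5 - 1909058 = -6727.5.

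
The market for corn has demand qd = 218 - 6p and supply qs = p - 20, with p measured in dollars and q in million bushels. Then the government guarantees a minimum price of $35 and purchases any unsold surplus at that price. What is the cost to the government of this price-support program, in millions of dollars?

Setting quantity demanded equal to quantity supplied, 218 - 6p = p - 20, gives p* = 34 and q* = 14.
Because the floor (35) lies above the market-clearing price, it is binding.
At p = 35: qd = 218 - 6·35 = 8 and qs = 35 - 20 = 15.
Surplus = qs - qd = 7.
Government expenditure = surplus × support price = 7 × 35 = 245.

245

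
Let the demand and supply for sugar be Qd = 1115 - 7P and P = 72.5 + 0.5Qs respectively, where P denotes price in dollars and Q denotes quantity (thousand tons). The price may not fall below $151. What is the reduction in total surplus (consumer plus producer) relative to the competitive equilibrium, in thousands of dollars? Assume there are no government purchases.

1905.75

Rearranging supply gives Qs = 2P - 145. Setting quantity demanded equal to quantity supplied, 1115 - 7P = 2P - 145, gives P* = 140 and Q* = 135.
The floor of 151 is above the equilibrium price 140, so it binds.
At P = 151: Qd = 1115 - 7·151 = 58 and Qs = 2·151 - 145 = 157.
Quantity traded falls to 58. At Q = 58 the demand price is (1115 - 58)/7 = 151 and the supply price is (145 + 58)/2 = 101.5.
Deadweight loss = ½ · (151 - 101.5) · (135 - 58) = ½ · 49.5 · 77 = 1905.75.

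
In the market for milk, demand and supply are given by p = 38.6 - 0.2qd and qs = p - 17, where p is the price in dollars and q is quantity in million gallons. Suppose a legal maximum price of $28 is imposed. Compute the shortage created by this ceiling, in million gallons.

42

Rearranging demand gives qd = 193 - 5p. Without the control the market clears where 193 - 5p = p - 17, i.e. p* = 35 and q* = 18.
Because the ceiling (28) lies below the market-clearing price, it is binding.
At p = 28: qd = 193 - 5·28 = 53 and qs = 28 - 17 = 11.
Shortage = qd - qs = 53 - 11 = 42.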